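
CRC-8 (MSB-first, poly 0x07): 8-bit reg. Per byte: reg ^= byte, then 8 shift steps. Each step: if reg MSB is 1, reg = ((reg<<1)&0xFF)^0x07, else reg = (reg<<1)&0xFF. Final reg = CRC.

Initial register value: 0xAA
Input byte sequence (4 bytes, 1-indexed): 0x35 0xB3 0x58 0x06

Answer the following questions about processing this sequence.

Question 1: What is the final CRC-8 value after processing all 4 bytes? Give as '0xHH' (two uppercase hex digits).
After byte 1 (0x35): reg=0xD4
After byte 2 (0xB3): reg=0x32
After byte 3 (0x58): reg=0x11
After byte 4 (0x06): reg=0x65

Answer: 0x65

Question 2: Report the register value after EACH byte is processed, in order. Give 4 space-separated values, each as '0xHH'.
0xD4 0x32 0x11 0x65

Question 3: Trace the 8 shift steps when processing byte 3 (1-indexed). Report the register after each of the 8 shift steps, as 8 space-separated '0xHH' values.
Answer: 0xD4 0xAF 0x59 0xB2 0x63 0xC6 0x8B 0x11

Derivation:
After byte 1 (0x35): reg=0xD4
After byte 2 (0xB3): reg=0x32
Register before byte 3: 0x32
After XOR with byte 0x58: 0x6A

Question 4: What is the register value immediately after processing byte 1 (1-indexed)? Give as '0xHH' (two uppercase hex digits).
Answer: 0xD4

Derivation:
After byte 1 (0x35): reg=0xD4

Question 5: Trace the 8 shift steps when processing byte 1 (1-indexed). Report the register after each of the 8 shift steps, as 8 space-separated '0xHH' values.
Answer: 0x39 0x72 0xE4 0xCF 0x99 0x35 0x6A 0xD4

Derivation:
Register before byte 1: 0xAA
After XOR with byte 0x35: 0x9F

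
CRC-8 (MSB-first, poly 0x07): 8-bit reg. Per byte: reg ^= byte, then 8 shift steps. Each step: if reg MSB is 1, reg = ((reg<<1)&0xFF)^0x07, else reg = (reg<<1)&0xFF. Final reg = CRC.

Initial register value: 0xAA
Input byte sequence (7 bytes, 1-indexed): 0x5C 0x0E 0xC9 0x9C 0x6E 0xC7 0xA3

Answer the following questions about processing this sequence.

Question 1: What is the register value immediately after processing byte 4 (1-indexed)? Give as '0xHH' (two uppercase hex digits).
Answer: 0xD6

Derivation:
After byte 1 (0x5C): reg=0xCC
After byte 2 (0x0E): reg=0x40
After byte 3 (0xC9): reg=0xB6
After byte 4 (0x9C): reg=0xD6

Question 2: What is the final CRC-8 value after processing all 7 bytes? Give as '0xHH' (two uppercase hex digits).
Answer: 0x5D

Derivation:
After byte 1 (0x5C): reg=0xCC
After byte 2 (0x0E): reg=0x40
After byte 3 (0xC9): reg=0xB6
After byte 4 (0x9C): reg=0xD6
After byte 5 (0x6E): reg=0x21
After byte 6 (0xC7): reg=0xBC
After byte 7 (0xA3): reg=0x5D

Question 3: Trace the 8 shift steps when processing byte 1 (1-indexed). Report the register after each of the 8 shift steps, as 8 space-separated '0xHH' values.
Register before byte 1: 0xAA
After XOR with byte 0x5C: 0xF6

Answer: 0xEB 0xD1 0xA5 0x4D 0x9A 0x33 0x66 0xCC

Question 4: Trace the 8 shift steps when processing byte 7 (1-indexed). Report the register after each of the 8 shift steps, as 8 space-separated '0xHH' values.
After byte 1 (0x5C): reg=0xCC
After byte 2 (0x0E): reg=0x40
After byte 3 (0xC9): reg=0xB6
After byte 4 (0x9C): reg=0xD6
After byte 5 (0x6E): reg=0x21
After byte 6 (0xC7): reg=0xBC
Register before byte 7: 0xBC
After XOR with byte 0xA3: 0x1F

Answer: 0x3E 0x7C 0xF8 0xF7 0xE9 0xD5 0xAD 0x5D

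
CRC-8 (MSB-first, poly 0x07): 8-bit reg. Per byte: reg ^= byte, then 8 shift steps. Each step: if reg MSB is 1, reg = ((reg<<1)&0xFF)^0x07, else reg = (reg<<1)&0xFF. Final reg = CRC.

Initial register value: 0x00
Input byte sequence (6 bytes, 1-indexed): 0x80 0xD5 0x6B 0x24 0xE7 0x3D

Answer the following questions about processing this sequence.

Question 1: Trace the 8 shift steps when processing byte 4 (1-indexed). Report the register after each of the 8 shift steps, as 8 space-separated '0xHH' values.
After byte 1 (0x80): reg=0x89
After byte 2 (0xD5): reg=0x93
After byte 3 (0x6B): reg=0xE6
Register before byte 4: 0xE6
After XOR with byte 0x24: 0xC2

Answer: 0x83 0x01 0x02 0x04 0x08 0x10 0x20 0x40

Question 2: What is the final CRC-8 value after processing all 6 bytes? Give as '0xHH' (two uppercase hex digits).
After byte 1 (0x80): reg=0x89
After byte 2 (0xD5): reg=0x93
After byte 3 (0x6B): reg=0xE6
After byte 4 (0x24): reg=0x40
After byte 5 (0xE7): reg=0x7C
After byte 6 (0x3D): reg=0xC0

Answer: 0xC0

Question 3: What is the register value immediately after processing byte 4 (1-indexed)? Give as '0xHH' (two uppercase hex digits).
Answer: 0x40

Derivation:
After byte 1 (0x80): reg=0x89
After byte 2 (0xD5): reg=0x93
After byte 3 (0x6B): reg=0xE6
After byte 4 (0x24): reg=0x40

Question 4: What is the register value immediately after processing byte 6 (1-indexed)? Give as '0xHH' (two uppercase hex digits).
After byte 1 (0x80): reg=0x89
After byte 2 (0xD5): reg=0x93
After byte 3 (0x6B): reg=0xE6
After byte 4 (0x24): reg=0x40
After byte 5 (0xE7): reg=0x7C
After byte 6 (0x3D): reg=0xC0

Answer: 0xC0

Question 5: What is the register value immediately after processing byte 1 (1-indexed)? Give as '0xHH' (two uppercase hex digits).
Answer: 0x89

Derivation:
After byte 1 (0x80): reg=0x89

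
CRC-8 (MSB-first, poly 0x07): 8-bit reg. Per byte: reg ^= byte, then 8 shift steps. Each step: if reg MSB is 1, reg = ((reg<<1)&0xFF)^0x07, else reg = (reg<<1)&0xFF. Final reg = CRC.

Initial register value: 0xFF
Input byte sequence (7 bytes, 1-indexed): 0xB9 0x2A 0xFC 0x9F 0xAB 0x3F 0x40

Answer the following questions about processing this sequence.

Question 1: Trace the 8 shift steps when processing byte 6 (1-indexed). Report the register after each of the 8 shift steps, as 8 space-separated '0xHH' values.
After byte 1 (0xB9): reg=0xD5
After byte 2 (0x2A): reg=0xF3
After byte 3 (0xFC): reg=0x2D
After byte 4 (0x9F): reg=0x17
After byte 5 (0xAB): reg=0x3D
Register before byte 6: 0x3D
After XOR with byte 0x3F: 0x02

Answer: 0x04 0x08 0x10 0x20 0x40 0x80 0x07 0x0E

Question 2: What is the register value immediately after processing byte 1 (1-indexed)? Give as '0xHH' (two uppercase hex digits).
After byte 1 (0xB9): reg=0xD5

Answer: 0xD5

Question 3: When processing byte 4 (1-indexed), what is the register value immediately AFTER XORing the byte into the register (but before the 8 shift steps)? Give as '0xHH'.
Register before byte 4: 0x2D
Byte 4: 0x9F
0x2D XOR 0x9F = 0xB2

Answer: 0xB2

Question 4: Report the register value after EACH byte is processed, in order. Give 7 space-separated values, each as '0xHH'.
0xD5 0xF3 0x2D 0x17 0x3D 0x0E 0xED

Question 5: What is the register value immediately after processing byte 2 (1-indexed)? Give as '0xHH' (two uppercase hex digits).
Answer: 0xF3

Derivation:
After byte 1 (0xB9): reg=0xD5
After byte 2 (0x2A): reg=0xF3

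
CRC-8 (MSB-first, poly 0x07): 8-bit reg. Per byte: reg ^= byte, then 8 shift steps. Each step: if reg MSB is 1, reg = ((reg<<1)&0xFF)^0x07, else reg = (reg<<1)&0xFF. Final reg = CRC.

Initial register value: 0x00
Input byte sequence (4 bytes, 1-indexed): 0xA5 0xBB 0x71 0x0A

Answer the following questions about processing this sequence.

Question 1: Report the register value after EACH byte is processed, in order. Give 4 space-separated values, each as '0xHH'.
0x72 0x71 0x00 0x36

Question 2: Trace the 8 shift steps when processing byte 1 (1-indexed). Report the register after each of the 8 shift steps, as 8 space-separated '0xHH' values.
Register before byte 1: 0x00
After XOR with byte 0xA5: 0xA5

Answer: 0x4D 0x9A 0x33 0x66 0xCC 0x9F 0x39 0x72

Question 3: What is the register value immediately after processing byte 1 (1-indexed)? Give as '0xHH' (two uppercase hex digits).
Answer: 0x72

Derivation:
After byte 1 (0xA5): reg=0x72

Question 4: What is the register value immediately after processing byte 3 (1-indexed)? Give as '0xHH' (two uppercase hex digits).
Answer: 0x00

Derivation:
After byte 1 (0xA5): reg=0x72
After byte 2 (0xBB): reg=0x71
After byte 3 (0x71): reg=0x00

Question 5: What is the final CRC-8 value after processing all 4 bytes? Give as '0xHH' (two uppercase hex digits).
Answer: 0x36

Derivation:
After byte 1 (0xA5): reg=0x72
After byte 2 (0xBB): reg=0x71
After byte 3 (0x71): reg=0x00
After byte 4 (0x0A): reg=0x36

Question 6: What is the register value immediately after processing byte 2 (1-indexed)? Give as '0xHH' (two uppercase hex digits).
After byte 1 (0xA5): reg=0x72
After byte 2 (0xBB): reg=0x71

Answer: 0x71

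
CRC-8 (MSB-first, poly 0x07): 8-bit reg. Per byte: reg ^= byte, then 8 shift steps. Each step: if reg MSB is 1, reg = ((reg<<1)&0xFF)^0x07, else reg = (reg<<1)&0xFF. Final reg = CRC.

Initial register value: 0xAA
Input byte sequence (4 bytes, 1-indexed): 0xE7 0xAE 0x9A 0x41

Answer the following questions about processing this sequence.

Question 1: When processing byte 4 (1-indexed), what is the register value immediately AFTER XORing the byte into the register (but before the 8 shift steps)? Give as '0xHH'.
Answer: 0x57

Derivation:
Register before byte 4: 0x16
Byte 4: 0x41
0x16 XOR 0x41 = 0x57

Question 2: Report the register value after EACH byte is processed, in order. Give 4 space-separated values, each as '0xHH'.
0xE4 0xF1 0x16 0xA2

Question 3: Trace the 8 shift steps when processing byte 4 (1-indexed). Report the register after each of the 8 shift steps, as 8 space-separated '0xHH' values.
Answer: 0xAE 0x5B 0xB6 0x6B 0xD6 0xAB 0x51 0xA2

Derivation:
After byte 1 (0xE7): reg=0xE4
After byte 2 (0xAE): reg=0xF1
After byte 3 (0x9A): reg=0x16
Register before byte 4: 0x16
After XOR with byte 0x41: 0x57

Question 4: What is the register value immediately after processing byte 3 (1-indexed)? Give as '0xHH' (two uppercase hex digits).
After byte 1 (0xE7): reg=0xE4
After byte 2 (0xAE): reg=0xF1
After byte 3 (0x9A): reg=0x16

Answer: 0x16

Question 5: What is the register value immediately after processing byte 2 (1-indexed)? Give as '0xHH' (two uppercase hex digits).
After byte 1 (0xE7): reg=0xE4
After byte 2 (0xAE): reg=0xF1

Answer: 0xF1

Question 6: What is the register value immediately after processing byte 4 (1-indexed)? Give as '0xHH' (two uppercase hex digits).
After byte 1 (0xE7): reg=0xE4
After byte 2 (0xAE): reg=0xF1
After byte 3 (0x9A): reg=0x16
After byte 4 (0x41): reg=0xA2

Answer: 0xA2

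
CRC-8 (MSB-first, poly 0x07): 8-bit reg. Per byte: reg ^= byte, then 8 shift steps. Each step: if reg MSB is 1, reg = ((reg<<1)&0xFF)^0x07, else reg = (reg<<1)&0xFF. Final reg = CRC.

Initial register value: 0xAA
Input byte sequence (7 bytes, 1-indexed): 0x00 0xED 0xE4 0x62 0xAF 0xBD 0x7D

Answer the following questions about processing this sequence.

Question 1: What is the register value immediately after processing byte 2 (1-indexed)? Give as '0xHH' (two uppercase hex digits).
After byte 1 (0x00): reg=0x5F
After byte 2 (0xED): reg=0x17

Answer: 0x17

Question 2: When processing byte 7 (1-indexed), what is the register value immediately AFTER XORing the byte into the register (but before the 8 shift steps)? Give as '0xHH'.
Register before byte 7: 0xCB
Byte 7: 0x7D
0xCB XOR 0x7D = 0xB6

Answer: 0xB6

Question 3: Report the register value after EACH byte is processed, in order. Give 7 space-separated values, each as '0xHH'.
0x5F 0x17 0xD7 0x02 0x4A 0xCB 0x0B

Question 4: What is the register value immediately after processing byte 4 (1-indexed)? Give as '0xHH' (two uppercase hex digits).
After byte 1 (0x00): reg=0x5F
After byte 2 (0xED): reg=0x17
After byte 3 (0xE4): reg=0xD7
After byte 4 (0x62): reg=0x02

Answer: 0x02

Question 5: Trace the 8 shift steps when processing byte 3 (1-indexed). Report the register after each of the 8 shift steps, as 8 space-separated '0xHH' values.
After byte 1 (0x00): reg=0x5F
After byte 2 (0xED): reg=0x17
Register before byte 3: 0x17
After XOR with byte 0xE4: 0xF3

Answer: 0xE1 0xC5 0x8D 0x1D 0x3A 0x74 0xE8 0xD7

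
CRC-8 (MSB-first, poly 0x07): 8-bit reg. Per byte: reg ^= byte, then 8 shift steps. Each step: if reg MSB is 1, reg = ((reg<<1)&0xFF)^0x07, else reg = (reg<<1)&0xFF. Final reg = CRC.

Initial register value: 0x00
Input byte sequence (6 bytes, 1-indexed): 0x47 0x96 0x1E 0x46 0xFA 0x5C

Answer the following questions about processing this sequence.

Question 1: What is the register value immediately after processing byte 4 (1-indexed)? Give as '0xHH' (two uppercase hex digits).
After byte 1 (0x47): reg=0xD2
After byte 2 (0x96): reg=0xDB
After byte 3 (0x1E): reg=0x55
After byte 4 (0x46): reg=0x79

Answer: 0x79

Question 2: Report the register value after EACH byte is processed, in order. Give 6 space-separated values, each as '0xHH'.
0xD2 0xDB 0x55 0x79 0x80 0x1A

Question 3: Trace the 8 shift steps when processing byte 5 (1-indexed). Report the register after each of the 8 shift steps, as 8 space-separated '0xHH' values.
Answer: 0x01 0x02 0x04 0x08 0x10 0x20 0x40 0x80

Derivation:
After byte 1 (0x47): reg=0xD2
After byte 2 (0x96): reg=0xDB
After byte 3 (0x1E): reg=0x55
After byte 4 (0x46): reg=0x79
Register before byte 5: 0x79
After XOR with byte 0xFA: 0x83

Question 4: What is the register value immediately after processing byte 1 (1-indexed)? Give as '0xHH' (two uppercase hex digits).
Answer: 0xD2

Derivation:
After byte 1 (0x47): reg=0xD2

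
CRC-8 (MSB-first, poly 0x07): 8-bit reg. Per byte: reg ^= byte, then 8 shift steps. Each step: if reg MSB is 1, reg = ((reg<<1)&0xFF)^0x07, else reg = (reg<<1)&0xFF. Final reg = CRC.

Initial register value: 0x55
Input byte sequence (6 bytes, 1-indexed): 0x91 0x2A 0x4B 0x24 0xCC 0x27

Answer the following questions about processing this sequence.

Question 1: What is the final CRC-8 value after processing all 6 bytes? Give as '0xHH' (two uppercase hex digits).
Answer: 0x9A

Derivation:
After byte 1 (0x91): reg=0x52
After byte 2 (0x2A): reg=0x6F
After byte 3 (0x4B): reg=0xFC
After byte 4 (0x24): reg=0x06
After byte 5 (0xCC): reg=0x78
After byte 6 (0x27): reg=0x9A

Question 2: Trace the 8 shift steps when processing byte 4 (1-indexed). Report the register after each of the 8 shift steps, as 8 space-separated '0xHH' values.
After byte 1 (0x91): reg=0x52
After byte 2 (0x2A): reg=0x6F
After byte 3 (0x4B): reg=0xFC
Register before byte 4: 0xFC
After XOR with byte 0x24: 0xD8

Answer: 0xB7 0x69 0xD2 0xA3 0x41 0x82 0x03 0x06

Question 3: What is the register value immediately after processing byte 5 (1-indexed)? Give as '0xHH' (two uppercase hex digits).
After byte 1 (0x91): reg=0x52
After byte 2 (0x2A): reg=0x6F
After byte 3 (0x4B): reg=0xFC
After byte 4 (0x24): reg=0x06
After byte 5 (0xCC): reg=0x78

Answer: 0x78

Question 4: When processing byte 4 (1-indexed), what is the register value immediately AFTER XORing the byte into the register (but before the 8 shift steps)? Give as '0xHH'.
Answer: 0xD8

Derivation:
Register before byte 4: 0xFC
Byte 4: 0x24
0xFC XOR 0x24 = 0xD8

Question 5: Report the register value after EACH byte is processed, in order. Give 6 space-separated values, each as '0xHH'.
0x52 0x6F 0xFC 0x06 0x78 0x9A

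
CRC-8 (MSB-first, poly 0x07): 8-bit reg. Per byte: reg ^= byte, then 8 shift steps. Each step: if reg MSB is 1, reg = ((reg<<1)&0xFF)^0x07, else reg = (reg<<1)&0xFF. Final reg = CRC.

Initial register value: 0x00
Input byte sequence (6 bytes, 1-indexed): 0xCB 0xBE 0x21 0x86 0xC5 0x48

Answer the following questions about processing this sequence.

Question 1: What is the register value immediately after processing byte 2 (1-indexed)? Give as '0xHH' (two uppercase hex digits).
After byte 1 (0xCB): reg=0x7F
After byte 2 (0xBE): reg=0x49

Answer: 0x49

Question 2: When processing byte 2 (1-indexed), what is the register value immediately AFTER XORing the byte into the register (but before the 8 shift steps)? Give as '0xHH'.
Answer: 0xC1

Derivation:
Register before byte 2: 0x7F
Byte 2: 0xBE
0x7F XOR 0xBE = 0xC1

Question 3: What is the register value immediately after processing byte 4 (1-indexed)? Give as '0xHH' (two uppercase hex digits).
Answer: 0xC6

Derivation:
After byte 1 (0xCB): reg=0x7F
After byte 2 (0xBE): reg=0x49
After byte 3 (0x21): reg=0x1F
After byte 4 (0x86): reg=0xC6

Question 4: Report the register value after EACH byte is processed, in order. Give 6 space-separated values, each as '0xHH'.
0x7F 0x49 0x1F 0xC6 0x09 0xC0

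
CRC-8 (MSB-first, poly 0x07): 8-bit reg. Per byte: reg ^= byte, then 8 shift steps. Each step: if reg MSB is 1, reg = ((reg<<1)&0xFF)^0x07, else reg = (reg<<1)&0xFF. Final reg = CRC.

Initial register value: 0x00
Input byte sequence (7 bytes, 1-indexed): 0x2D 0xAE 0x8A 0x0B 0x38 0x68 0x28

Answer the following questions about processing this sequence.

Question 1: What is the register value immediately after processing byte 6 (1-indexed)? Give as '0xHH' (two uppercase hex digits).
After byte 1 (0x2D): reg=0xC3
After byte 2 (0xAE): reg=0x04
After byte 3 (0x8A): reg=0xA3
After byte 4 (0x0B): reg=0x51
After byte 5 (0x38): reg=0x18
After byte 6 (0x68): reg=0x57

Answer: 0x57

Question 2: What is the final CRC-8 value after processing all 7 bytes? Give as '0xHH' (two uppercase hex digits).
After byte 1 (0x2D): reg=0xC3
After byte 2 (0xAE): reg=0x04
After byte 3 (0x8A): reg=0xA3
After byte 4 (0x0B): reg=0x51
After byte 5 (0x38): reg=0x18
After byte 6 (0x68): reg=0x57
After byte 7 (0x28): reg=0x7A

Answer: 0x7A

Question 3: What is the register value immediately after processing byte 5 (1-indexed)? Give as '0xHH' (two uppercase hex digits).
After byte 1 (0x2D): reg=0xC3
After byte 2 (0xAE): reg=0x04
After byte 3 (0x8A): reg=0xA3
After byte 4 (0x0B): reg=0x51
After byte 5 (0x38): reg=0x18

Answer: 0x18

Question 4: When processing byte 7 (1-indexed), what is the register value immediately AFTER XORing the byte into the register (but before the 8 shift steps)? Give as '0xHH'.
Register before byte 7: 0x57
Byte 7: 0x28
0x57 XOR 0x28 = 0x7F

Answer: 0x7F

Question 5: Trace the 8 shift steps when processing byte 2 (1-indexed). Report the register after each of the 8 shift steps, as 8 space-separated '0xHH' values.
Answer: 0xDA 0xB3 0x61 0xC2 0x83 0x01 0x02 0x04

Derivation:
After byte 1 (0x2D): reg=0xC3
Register before byte 2: 0xC3
After XOR with byte 0xAE: 0x6D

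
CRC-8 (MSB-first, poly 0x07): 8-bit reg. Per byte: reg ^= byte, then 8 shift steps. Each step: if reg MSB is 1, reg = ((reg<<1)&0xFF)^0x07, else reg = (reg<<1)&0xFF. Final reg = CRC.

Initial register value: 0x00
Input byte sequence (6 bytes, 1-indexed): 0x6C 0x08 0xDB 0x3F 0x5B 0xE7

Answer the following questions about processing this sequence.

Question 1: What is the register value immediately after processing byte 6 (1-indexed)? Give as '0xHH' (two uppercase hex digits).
Answer: 0x7E

Derivation:
After byte 1 (0x6C): reg=0x03
After byte 2 (0x08): reg=0x31
After byte 3 (0xDB): reg=0x98
After byte 4 (0x3F): reg=0x7C
After byte 5 (0x5B): reg=0xF5
After byte 6 (0xE7): reg=0x7E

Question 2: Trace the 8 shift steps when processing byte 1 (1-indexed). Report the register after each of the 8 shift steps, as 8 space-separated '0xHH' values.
Answer: 0xD8 0xB7 0x69 0xD2 0xA3 0x41 0x82 0x03

Derivation:
Register before byte 1: 0x00
After XOR with byte 0x6C: 0x6C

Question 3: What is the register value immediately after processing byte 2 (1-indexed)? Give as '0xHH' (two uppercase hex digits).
After byte 1 (0x6C): reg=0x03
After byte 2 (0x08): reg=0x31

Answer: 0x31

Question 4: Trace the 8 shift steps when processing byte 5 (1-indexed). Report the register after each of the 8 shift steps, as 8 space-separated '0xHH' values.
After byte 1 (0x6C): reg=0x03
After byte 2 (0x08): reg=0x31
After byte 3 (0xDB): reg=0x98
After byte 4 (0x3F): reg=0x7C
Register before byte 5: 0x7C
After XOR with byte 0x5B: 0x27

Answer: 0x4E 0x9C 0x3F 0x7E 0xFC 0xFF 0xF9 0xF5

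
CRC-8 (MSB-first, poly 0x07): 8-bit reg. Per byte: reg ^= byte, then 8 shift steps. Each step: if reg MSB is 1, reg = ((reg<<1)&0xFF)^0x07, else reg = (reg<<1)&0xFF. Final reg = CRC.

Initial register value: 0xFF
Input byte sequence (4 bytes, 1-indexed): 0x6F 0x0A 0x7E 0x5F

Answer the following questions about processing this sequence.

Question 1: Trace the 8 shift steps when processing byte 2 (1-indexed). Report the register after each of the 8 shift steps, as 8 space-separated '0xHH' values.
Answer: 0xE1 0xC5 0x8D 0x1D 0x3A 0x74 0xE8 0xD7

Derivation:
After byte 1 (0x6F): reg=0xF9
Register before byte 2: 0xF9
After XOR with byte 0x0A: 0xF3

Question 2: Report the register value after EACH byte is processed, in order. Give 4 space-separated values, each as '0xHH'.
0xF9 0xD7 0x56 0x3F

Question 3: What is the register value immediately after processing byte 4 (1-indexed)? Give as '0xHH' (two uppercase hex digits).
Answer: 0x3F

Derivation:
After byte 1 (0x6F): reg=0xF9
After byte 2 (0x0A): reg=0xD7
After byte 3 (0x7E): reg=0x56
After byte 4 (0x5F): reg=0x3F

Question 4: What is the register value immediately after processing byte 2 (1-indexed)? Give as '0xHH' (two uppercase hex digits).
After byte 1 (0x6F): reg=0xF9
After byte 2 (0x0A): reg=0xD7

Answer: 0xD7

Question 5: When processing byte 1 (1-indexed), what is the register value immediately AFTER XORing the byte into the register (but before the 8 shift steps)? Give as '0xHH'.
Answer: 0x90

Derivation:
Register before byte 1: 0xFF
Byte 1: 0x6F
0xFF XOR 0x6F = 0x90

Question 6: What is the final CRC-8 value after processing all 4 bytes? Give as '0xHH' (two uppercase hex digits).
After byte 1 (0x6F): reg=0xF9
After byte 2 (0x0A): reg=0xD7
After byte 3 (0x7E): reg=0x56
After byte 4 (0x5F): reg=0x3F

Answer: 0x3F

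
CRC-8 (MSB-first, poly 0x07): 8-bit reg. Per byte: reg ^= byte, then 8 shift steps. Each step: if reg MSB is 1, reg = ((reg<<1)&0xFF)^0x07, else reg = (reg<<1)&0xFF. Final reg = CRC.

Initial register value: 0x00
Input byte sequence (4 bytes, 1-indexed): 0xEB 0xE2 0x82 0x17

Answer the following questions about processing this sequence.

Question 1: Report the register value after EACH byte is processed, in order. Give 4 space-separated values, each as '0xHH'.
0x9F 0x74 0xCC 0x0F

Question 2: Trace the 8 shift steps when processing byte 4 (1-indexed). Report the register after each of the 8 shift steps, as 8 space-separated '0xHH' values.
After byte 1 (0xEB): reg=0x9F
After byte 2 (0xE2): reg=0x74
After byte 3 (0x82): reg=0xCC
Register before byte 4: 0xCC
After XOR with byte 0x17: 0xDB

Answer: 0xB1 0x65 0xCA 0x93 0x21 0x42 0x84 0x0F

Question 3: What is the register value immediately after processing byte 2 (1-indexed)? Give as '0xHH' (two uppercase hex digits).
Answer: 0x74

Derivation:
After byte 1 (0xEB): reg=0x9F
After byte 2 (0xE2): reg=0x74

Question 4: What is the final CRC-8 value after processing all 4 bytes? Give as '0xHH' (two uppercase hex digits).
Answer: 0x0F

Derivation:
After byte 1 (0xEB): reg=0x9F
After byte 2 (0xE2): reg=0x74
After byte 3 (0x82): reg=0xCC
After byte 4 (0x17): reg=0x0F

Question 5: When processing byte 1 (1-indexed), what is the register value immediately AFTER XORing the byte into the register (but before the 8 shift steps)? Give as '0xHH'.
Register before byte 1: 0x00
Byte 1: 0xEB
0x00 XOR 0xEB = 0xEB

Answer: 0xEB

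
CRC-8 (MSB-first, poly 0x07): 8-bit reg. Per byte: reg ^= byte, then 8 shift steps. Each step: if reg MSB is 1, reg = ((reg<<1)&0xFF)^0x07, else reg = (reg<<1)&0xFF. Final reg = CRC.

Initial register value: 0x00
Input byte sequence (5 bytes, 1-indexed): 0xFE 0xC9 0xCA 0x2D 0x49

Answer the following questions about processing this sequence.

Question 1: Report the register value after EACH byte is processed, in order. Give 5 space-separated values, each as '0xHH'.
0xF4 0xB3 0x68 0xDC 0xE2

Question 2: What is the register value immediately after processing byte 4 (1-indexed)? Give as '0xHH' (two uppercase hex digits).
Answer: 0xDC

Derivation:
After byte 1 (0xFE): reg=0xF4
After byte 2 (0xC9): reg=0xB3
After byte 3 (0xCA): reg=0x68
After byte 4 (0x2D): reg=0xDC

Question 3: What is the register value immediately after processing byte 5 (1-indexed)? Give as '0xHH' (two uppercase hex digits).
Answer: 0xE2

Derivation:
After byte 1 (0xFE): reg=0xF4
After byte 2 (0xC9): reg=0xB3
After byte 3 (0xCA): reg=0x68
After byte 4 (0x2D): reg=0xDC
After byte 5 (0x49): reg=0xE2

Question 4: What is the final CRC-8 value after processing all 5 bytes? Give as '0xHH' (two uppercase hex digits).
After byte 1 (0xFE): reg=0xF4
After byte 2 (0xC9): reg=0xB3
After byte 3 (0xCA): reg=0x68
After byte 4 (0x2D): reg=0xDC
After byte 5 (0x49): reg=0xE2

Answer: 0xE2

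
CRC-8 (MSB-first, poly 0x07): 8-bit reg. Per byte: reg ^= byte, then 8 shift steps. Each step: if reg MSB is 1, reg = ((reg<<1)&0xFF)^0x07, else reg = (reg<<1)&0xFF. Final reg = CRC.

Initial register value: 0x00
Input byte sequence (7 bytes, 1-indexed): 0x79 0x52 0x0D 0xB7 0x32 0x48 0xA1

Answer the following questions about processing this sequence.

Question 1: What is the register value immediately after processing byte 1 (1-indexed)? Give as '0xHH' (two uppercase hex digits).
After byte 1 (0x79): reg=0x68

Answer: 0x68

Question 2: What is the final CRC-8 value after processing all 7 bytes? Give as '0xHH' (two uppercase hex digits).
Answer: 0x1C

Derivation:
After byte 1 (0x79): reg=0x68
After byte 2 (0x52): reg=0xA6
After byte 3 (0x0D): reg=0x58
After byte 4 (0xB7): reg=0x83
After byte 5 (0x32): reg=0x1E
After byte 6 (0x48): reg=0xA5
After byte 7 (0xA1): reg=0x1C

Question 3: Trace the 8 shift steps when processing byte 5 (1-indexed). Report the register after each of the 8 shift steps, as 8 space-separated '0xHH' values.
Answer: 0x65 0xCA 0x93 0x21 0x42 0x84 0x0F 0x1E

Derivation:
After byte 1 (0x79): reg=0x68
After byte 2 (0x52): reg=0xA6
After byte 3 (0x0D): reg=0x58
After byte 4 (0xB7): reg=0x83
Register before byte 5: 0x83
After XOR with byte 0x32: 0xB1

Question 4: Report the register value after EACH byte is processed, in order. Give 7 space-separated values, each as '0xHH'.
0x68 0xA6 0x58 0x83 0x1E 0xA5 0x1C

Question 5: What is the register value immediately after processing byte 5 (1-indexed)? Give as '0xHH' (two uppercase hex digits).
Answer: 0x1E

Derivation:
After byte 1 (0x79): reg=0x68
After byte 2 (0x52): reg=0xA6
After byte 3 (0x0D): reg=0x58
After byte 4 (0xB7): reg=0x83
After byte 5 (0x32): reg=0x1E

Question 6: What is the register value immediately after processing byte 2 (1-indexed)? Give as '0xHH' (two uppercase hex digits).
After byte 1 (0x79): reg=0x68
After byte 2 (0x52): reg=0xA6

Answer: 0xA6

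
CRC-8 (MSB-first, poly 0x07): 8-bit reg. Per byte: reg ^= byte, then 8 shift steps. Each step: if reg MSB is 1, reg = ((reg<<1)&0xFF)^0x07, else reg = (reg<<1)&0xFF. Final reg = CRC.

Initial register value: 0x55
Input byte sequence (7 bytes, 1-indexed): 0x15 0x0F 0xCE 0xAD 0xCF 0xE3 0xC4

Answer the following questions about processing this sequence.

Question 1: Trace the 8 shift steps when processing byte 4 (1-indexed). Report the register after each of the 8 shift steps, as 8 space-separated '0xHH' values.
Answer: 0x1F 0x3E 0x7C 0xF8 0xF7 0xE9 0xD5 0xAD

Derivation:
After byte 1 (0x15): reg=0xC7
After byte 2 (0x0F): reg=0x76
After byte 3 (0xCE): reg=0x21
Register before byte 4: 0x21
After XOR with byte 0xAD: 0x8C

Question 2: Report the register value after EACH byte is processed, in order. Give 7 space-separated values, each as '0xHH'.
0xC7 0x76 0x21 0xAD 0x29 0x78 0x3D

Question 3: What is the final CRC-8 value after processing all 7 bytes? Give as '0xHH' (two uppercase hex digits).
Answer: 0x3D

Derivation:
After byte 1 (0x15): reg=0xC7
After byte 2 (0x0F): reg=0x76
After byte 3 (0xCE): reg=0x21
After byte 4 (0xAD): reg=0xAD
After byte 5 (0xCF): reg=0x29
After byte 6 (0xE3): reg=0x78
After byte 7 (0xC4): reg=0x3D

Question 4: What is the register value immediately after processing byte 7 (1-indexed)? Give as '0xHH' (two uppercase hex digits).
Answer: 0x3D

Derivation:
After byte 1 (0x15): reg=0xC7
After byte 2 (0x0F): reg=0x76
After byte 3 (0xCE): reg=0x21
After byte 4 (0xAD): reg=0xAD
After byte 5 (0xCF): reg=0x29
After byte 6 (0xE3): reg=0x78
After byte 7 (0xC4): reg=0x3D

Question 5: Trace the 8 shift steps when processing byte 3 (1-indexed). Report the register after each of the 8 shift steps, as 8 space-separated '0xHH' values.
After byte 1 (0x15): reg=0xC7
After byte 2 (0x0F): reg=0x76
Register before byte 3: 0x76
After XOR with byte 0xCE: 0xB8

Answer: 0x77 0xEE 0xDB 0xB1 0x65 0xCA 0x93 0x21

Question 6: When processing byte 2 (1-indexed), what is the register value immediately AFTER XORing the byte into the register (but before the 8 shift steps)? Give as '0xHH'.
Answer: 0xC8

Derivation:
Register before byte 2: 0xC7
Byte 2: 0x0F
0xC7 XOR 0x0F = 0xC8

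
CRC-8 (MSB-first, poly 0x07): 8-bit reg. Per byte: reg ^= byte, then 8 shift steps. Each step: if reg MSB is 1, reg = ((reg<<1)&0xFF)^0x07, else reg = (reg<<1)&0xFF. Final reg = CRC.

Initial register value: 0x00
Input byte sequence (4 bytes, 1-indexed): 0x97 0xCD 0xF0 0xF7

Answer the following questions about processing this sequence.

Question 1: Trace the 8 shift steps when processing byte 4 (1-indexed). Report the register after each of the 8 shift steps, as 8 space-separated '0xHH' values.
After byte 1 (0x97): reg=0xEC
After byte 2 (0xCD): reg=0xE7
After byte 3 (0xF0): reg=0x65
Register before byte 4: 0x65
After XOR with byte 0xF7: 0x92

Answer: 0x23 0x46 0x8C 0x1F 0x3E 0x7C 0xF8 0xF7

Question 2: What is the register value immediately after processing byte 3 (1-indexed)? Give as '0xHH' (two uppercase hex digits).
Answer: 0x65

Derivation:
After byte 1 (0x97): reg=0xEC
After byte 2 (0xCD): reg=0xE7
After byte 3 (0xF0): reg=0x65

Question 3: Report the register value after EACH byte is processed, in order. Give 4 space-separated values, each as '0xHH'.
0xEC 0xE7 0x65 0xF7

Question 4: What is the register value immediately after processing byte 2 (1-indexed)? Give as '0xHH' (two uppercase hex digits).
Answer: 0xE7

Derivation:
After byte 1 (0x97): reg=0xEC
After byte 2 (0xCD): reg=0xE7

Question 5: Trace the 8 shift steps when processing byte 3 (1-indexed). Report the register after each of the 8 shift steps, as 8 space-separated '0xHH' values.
Answer: 0x2E 0x5C 0xB8 0x77 0xEE 0xDB 0xB1 0x65

Derivation:
After byte 1 (0x97): reg=0xEC
After byte 2 (0xCD): reg=0xE7
Register before byte 3: 0xE7
After XOR with byte 0xF0: 0x17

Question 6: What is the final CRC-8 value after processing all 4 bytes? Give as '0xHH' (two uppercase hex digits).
After byte 1 (0x97): reg=0xEC
After byte 2 (0xCD): reg=0xE7
After byte 3 (0xF0): reg=0x65
After byte 4 (0xF7): reg=0xF7

Answer: 0xF7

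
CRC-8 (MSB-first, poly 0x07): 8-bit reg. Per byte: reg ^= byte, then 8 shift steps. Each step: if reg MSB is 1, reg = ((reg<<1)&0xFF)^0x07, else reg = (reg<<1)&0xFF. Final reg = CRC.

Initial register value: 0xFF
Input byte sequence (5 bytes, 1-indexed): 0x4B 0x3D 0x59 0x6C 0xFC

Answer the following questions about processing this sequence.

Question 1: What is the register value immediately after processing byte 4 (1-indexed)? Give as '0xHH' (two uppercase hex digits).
After byte 1 (0x4B): reg=0x05
After byte 2 (0x3D): reg=0xA8
After byte 3 (0x59): reg=0xD9
After byte 4 (0x6C): reg=0x02

Answer: 0x02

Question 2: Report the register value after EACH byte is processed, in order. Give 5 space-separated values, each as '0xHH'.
0x05 0xA8 0xD9 0x02 0xF4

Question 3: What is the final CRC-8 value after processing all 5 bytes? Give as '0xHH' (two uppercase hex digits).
Answer: 0xF4

Derivation:
After byte 1 (0x4B): reg=0x05
After byte 2 (0x3D): reg=0xA8
After byte 3 (0x59): reg=0xD9
After byte 4 (0x6C): reg=0x02
After byte 5 (0xFC): reg=0xF4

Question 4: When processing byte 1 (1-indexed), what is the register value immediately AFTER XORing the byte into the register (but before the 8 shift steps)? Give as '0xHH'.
Answer: 0xB4

Derivation:
Register before byte 1: 0xFF
Byte 1: 0x4B
0xFF XOR 0x4B = 0xB4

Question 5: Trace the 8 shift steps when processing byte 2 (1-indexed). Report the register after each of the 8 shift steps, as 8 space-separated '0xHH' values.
After byte 1 (0x4B): reg=0x05
Register before byte 2: 0x05
After XOR with byte 0x3D: 0x38

Answer: 0x70 0xE0 0xC7 0x89 0x15 0x2A 0x54 0xA8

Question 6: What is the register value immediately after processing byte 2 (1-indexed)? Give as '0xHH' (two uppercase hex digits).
Answer: 0xA8

Derivation:
After byte 1 (0x4B): reg=0x05
After byte 2 (0x3D): reg=0xA8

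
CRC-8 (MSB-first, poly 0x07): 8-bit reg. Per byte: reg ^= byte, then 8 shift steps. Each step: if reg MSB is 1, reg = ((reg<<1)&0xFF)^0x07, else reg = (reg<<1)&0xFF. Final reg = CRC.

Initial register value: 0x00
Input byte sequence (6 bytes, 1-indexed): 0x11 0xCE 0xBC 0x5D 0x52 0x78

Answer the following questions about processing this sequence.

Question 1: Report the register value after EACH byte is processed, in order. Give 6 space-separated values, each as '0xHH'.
0x77 0x26 0xCF 0xF7 0x72 0x36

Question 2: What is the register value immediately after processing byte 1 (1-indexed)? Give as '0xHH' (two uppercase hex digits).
Answer: 0x77

Derivation:
After byte 1 (0x11): reg=0x77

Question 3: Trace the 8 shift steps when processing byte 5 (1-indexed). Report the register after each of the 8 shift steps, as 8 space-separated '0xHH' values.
Answer: 0x4D 0x9A 0x33 0x66 0xCC 0x9F 0x39 0x72

Derivation:
After byte 1 (0x11): reg=0x77
After byte 2 (0xCE): reg=0x26
After byte 3 (0xBC): reg=0xCF
After byte 4 (0x5D): reg=0xF7
Register before byte 5: 0xF7
After XOR with byte 0x52: 0xA5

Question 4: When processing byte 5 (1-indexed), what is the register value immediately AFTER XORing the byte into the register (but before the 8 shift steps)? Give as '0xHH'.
Register before byte 5: 0xF7
Byte 5: 0x52
0xF7 XOR 0x52 = 0xA5

Answer: 0xA5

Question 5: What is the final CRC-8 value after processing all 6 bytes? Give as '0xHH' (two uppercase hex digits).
Answer: 0x36

Derivation:
After byte 1 (0x11): reg=0x77
After byte 2 (0xCE): reg=0x26
After byte 3 (0xBC): reg=0xCF
After byte 4 (0x5D): reg=0xF7
After byte 5 (0x52): reg=0x72
After byte 6 (0x78): reg=0x36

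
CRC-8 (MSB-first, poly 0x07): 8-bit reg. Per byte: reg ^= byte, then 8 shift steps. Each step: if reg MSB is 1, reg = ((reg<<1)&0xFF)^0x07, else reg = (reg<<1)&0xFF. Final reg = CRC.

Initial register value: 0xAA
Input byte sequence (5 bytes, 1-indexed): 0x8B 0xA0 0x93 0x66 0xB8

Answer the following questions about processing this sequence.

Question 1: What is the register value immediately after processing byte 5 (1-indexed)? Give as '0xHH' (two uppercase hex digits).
After byte 1 (0x8B): reg=0xE7
After byte 2 (0xA0): reg=0xD2
After byte 3 (0x93): reg=0xC0
After byte 4 (0x66): reg=0x7B
After byte 5 (0xB8): reg=0x47

Answer: 0x47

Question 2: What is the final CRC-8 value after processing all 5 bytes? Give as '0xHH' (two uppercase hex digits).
After byte 1 (0x8B): reg=0xE7
After byte 2 (0xA0): reg=0xD2
After byte 3 (0x93): reg=0xC0
After byte 4 (0x66): reg=0x7B
After byte 5 (0xB8): reg=0x47

Answer: 0x47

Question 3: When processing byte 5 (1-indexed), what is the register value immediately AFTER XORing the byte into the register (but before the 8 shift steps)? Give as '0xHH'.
Answer: 0xC3

Derivation:
Register before byte 5: 0x7B
Byte 5: 0xB8
0x7B XOR 0xB8 = 0xC3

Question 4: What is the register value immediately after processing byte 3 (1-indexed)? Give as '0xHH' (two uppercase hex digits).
After byte 1 (0x8B): reg=0xE7
After byte 2 (0xA0): reg=0xD2
After byte 3 (0x93): reg=0xC0

Answer: 0xC0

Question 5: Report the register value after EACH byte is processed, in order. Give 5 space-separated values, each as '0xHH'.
0xE7 0xD2 0xC0 0x7B 0x47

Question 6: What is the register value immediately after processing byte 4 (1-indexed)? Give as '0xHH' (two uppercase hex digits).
After byte 1 (0x8B): reg=0xE7
After byte 2 (0xA0): reg=0xD2
After byte 3 (0x93): reg=0xC0
After byte 4 (0x66): reg=0x7B

Answer: 0x7B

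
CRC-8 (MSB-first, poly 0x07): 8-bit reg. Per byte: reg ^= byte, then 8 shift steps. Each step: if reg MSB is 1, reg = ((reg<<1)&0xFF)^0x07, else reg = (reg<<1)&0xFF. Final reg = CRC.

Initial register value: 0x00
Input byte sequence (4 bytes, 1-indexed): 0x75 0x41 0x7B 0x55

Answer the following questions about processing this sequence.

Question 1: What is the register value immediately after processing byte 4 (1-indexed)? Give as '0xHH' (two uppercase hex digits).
Answer: 0x08

Derivation:
After byte 1 (0x75): reg=0x4C
After byte 2 (0x41): reg=0x23
After byte 3 (0x7B): reg=0x8F
After byte 4 (0x55): reg=0x08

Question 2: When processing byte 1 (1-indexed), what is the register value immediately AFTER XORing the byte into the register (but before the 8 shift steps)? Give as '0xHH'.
Answer: 0x75

Derivation:
Register before byte 1: 0x00
Byte 1: 0x75
0x00 XOR 0x75 = 0x75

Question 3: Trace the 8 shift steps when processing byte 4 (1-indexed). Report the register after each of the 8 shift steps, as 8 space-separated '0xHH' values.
After byte 1 (0x75): reg=0x4C
After byte 2 (0x41): reg=0x23
After byte 3 (0x7B): reg=0x8F
Register before byte 4: 0x8F
After XOR with byte 0x55: 0xDA

Answer: 0xB3 0x61 0xC2 0x83 0x01 0x02 0x04 0x08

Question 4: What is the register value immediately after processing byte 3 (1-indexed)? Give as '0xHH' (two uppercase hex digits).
After byte 1 (0x75): reg=0x4C
After byte 2 (0x41): reg=0x23
After byte 3 (0x7B): reg=0x8F

Answer: 0x8F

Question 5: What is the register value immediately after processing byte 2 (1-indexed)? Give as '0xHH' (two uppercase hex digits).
Answer: 0x23

Derivation:
After byte 1 (0x75): reg=0x4C
After byte 2 (0x41): reg=0x23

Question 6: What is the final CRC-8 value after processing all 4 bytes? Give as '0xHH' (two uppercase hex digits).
Answer: 0x08

Derivation:
After byte 1 (0x75): reg=0x4C
After byte 2 (0x41): reg=0x23
After byte 3 (0x7B): reg=0x8F
After byte 4 (0x55): reg=0x08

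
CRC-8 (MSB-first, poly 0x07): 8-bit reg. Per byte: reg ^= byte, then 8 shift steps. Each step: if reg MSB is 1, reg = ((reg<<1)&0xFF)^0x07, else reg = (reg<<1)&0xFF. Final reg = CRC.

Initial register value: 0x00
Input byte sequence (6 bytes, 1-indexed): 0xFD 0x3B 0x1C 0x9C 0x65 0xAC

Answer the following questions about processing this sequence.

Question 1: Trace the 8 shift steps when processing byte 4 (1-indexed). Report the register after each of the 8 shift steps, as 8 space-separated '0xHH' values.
Answer: 0xB6 0x6B 0xD6 0xAB 0x51 0xA2 0x43 0x86

Derivation:
After byte 1 (0xFD): reg=0xFD
After byte 2 (0x3B): reg=0x5C
After byte 3 (0x1C): reg=0xC7
Register before byte 4: 0xC7
After XOR with byte 0x9C: 0x5B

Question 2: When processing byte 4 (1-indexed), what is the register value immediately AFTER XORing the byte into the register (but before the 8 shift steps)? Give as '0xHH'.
Register before byte 4: 0xC7
Byte 4: 0x9C
0xC7 XOR 0x9C = 0x5B

Answer: 0x5B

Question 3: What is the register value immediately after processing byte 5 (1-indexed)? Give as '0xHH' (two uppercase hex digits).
Answer: 0xA7

Derivation:
After byte 1 (0xFD): reg=0xFD
After byte 2 (0x3B): reg=0x5C
After byte 3 (0x1C): reg=0xC7
After byte 4 (0x9C): reg=0x86
After byte 5 (0x65): reg=0xA7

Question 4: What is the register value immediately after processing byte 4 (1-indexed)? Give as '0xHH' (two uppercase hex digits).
After byte 1 (0xFD): reg=0xFD
After byte 2 (0x3B): reg=0x5C
After byte 3 (0x1C): reg=0xC7
After byte 4 (0x9C): reg=0x86

Answer: 0x86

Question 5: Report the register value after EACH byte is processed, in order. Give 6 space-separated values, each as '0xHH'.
0xFD 0x5C 0xC7 0x86 0xA7 0x31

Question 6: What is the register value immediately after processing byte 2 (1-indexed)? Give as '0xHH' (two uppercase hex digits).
Answer: 0x5C

Derivation:
After byte 1 (0xFD): reg=0xFD
After byte 2 (0x3B): reg=0x5C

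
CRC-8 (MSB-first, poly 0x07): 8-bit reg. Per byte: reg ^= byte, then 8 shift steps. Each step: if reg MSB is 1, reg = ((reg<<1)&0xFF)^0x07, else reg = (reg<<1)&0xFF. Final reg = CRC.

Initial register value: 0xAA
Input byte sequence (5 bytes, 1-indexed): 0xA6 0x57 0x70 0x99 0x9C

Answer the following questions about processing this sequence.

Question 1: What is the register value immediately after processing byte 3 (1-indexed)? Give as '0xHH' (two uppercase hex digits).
Answer: 0xCA

Derivation:
After byte 1 (0xA6): reg=0x24
After byte 2 (0x57): reg=0x5E
After byte 3 (0x70): reg=0xCA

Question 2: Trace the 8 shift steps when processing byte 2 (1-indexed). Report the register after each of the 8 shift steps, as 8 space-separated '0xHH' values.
Answer: 0xE6 0xCB 0x91 0x25 0x4A 0x94 0x2F 0x5E

Derivation:
After byte 1 (0xA6): reg=0x24
Register before byte 2: 0x24
After XOR with byte 0x57: 0x73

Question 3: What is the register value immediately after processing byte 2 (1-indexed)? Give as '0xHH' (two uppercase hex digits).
Answer: 0x5E

Derivation:
After byte 1 (0xA6): reg=0x24
After byte 2 (0x57): reg=0x5E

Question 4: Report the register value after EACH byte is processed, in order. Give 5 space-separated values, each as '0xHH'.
0x24 0x5E 0xCA 0xBE 0xEE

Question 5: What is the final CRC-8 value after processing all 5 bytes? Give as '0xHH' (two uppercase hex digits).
After byte 1 (0xA6): reg=0x24
After byte 2 (0x57): reg=0x5E
After byte 3 (0x70): reg=0xCA
After byte 4 (0x99): reg=0xBE
After byte 5 (0x9C): reg=0xEE

Answer: 0xEE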